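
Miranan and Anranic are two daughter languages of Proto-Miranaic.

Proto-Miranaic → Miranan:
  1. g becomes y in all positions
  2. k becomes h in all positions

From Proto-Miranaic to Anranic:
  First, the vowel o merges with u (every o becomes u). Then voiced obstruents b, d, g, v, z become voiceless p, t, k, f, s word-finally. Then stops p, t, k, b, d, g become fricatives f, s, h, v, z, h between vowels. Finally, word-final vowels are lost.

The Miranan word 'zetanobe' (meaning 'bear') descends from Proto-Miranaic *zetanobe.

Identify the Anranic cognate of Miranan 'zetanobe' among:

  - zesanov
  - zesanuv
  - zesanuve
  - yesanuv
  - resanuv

Anranic: *zetanobe > zetanube > zesanuve > zesanuv  (by vowel merger, intervocalic lenition, apocope)

zesanuv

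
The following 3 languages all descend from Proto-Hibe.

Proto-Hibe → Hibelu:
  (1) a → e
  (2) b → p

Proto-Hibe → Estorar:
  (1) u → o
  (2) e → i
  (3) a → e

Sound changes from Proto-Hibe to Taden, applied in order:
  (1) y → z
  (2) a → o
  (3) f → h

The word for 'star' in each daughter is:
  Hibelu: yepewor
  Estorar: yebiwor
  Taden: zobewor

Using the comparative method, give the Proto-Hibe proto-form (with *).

*yabewor

Position 4: Hibelu has e, Estorar has i, Taden has e. Taden preserves e here (none of its changes turn any other segment into e), so the proto-segment is *e.
Position 2: Hibelu has e, Estorar has e, Taden has o. In Estorar, e can only continue *a, so the proto-segment is *a.
Position 1: Hibelu has y, Estorar has y, Taden has z. Hibelu preserves y here (none of its changes turn any other segment into y), so the proto-segment is *y.
This points to *yabewor. Verify forward in each daughter:
Hibelu: start from *yabewor.
  rule 1 (vowel merger): yabewor → yebewor
  rule 2 (unconditioned shift): yebewor → yepewor
  ⇒ Hibelu yepewor
Estorar: *yabewor > yabiwor > yebiwor  (by vowel merger, vowel merger)
Taden: *yabewor > zabewor > zobewor  (by unconditioned shift, vowel merger)
Only *yabewor yields all of Hibelu yepewor, Estorar yebiwor, Taden zobewor.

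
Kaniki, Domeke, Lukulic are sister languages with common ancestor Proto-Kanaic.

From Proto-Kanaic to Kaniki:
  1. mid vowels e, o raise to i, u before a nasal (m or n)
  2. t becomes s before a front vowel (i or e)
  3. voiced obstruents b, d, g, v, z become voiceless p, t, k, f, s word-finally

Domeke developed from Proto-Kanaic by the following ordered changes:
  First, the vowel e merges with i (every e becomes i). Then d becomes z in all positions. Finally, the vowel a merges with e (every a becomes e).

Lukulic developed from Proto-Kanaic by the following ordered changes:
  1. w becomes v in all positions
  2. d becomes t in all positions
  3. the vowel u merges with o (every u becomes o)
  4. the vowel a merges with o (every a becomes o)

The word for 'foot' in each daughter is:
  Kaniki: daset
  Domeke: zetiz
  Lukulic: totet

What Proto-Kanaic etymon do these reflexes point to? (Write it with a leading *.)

*dated

Position 5: Kaniki has t, Domeke has z, Lukulic has t. Taking the neighbouring segments as reconstructed: Kaniki t could go back to *t or *d; Domeke z could go back to *d or *z; Lukulic t could go back to *t or *d — the one source consistent with every daughter is *d.
Position 3: Kaniki has s, Domeke has t, Lukulic has t. Domeke preserves t here (none of its changes turn any other segment into t), so the proto-segment is *t.
Position 2: Kaniki has a, Domeke has e, Lukulic has o. Kaniki preserves a here (none of its changes turn any other segment into a), so the proto-segment is *a.
Verify the candidate proto-form against each daughter:
Kaniki: *dated
  dated (rule 1 does not apply)
  dated → dased   [palatalisation]
  dased → daset   [final devoicing]
  giving Kaniki daset.
Domeke: *dated > datid > zatiz > zetiz  (by vowel merger, unconditioned shift, vowel merger)
Lukulic: *dated > tatet > totet  (by unconditioned shift, vowel merger)
No other proto-form is consistent with every reflex, so the reconstruction is *dated.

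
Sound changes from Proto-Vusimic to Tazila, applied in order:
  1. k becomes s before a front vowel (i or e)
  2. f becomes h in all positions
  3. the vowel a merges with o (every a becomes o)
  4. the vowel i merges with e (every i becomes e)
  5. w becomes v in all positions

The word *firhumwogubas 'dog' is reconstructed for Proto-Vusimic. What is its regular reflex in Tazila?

herhumvogubos

Tazila: *firhumwogubas
  firhumwogubas (rule 1 does not apply)
  firhumwogubas → hirhumwogubas   [unconditioned shift]
  hirhumwogubas → hirhumwogubos   [vowel merger]
  hirhumwogubos → herhumwogubos   [vowel merger]
  herhumwogubos → herhumvogubos   [unconditioned shift]
  giving Tazila herhumvogubos.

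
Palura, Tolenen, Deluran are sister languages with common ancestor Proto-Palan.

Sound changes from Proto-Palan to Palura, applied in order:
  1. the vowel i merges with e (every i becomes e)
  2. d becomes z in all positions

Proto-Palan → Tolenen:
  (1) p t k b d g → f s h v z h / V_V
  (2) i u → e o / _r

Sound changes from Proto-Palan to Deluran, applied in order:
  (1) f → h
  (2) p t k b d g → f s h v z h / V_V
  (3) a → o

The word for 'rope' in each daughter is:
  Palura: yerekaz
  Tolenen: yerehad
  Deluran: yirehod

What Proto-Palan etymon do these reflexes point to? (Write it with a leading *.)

*yirekad

Position 6: Palura has a, Tolenen has a, Deluran has o. Palura preserves a here (none of its changes turn any other segment into a), so the proto-segment is *a.
Position 7: Palura has z, Tolenen has d, Deluran has d. Tolenen preserves d here (none of its changes turn any other segment into d), so the proto-segment is *d.
Position 5: Palura has k, Tolenen has h, Deluran has h. Palura preserves k here (none of its changes turn any other segment into k), so the proto-segment is *k.
Continuing position by position gives *yirekad; check it forward:
Palura: start from *yirekad.
  rule 1 (vowel merger): yirekad → yerekad
  rule 2 (unconditioned shift): yerekad → yerekaz
  ⇒ Palura yerekaz
Tolenen: start from *yirekad.
  rule 1 (intervocalic lenition): yirekad → yirehad
  rule 2 (pre-rhotic lowering): yirehad → yerehad
  ⇒ Tolenen yerehad
Deluran: *yirekad
  yirekad (rule 1 does not apply)
  yirekad → yirehad   [intervocalic lenition]
  yirehad → yirehod   [vowel merger]
  giving Deluran yirehod.
No other proto-form is consistent with every reflex, so the reconstruction is *yirekad.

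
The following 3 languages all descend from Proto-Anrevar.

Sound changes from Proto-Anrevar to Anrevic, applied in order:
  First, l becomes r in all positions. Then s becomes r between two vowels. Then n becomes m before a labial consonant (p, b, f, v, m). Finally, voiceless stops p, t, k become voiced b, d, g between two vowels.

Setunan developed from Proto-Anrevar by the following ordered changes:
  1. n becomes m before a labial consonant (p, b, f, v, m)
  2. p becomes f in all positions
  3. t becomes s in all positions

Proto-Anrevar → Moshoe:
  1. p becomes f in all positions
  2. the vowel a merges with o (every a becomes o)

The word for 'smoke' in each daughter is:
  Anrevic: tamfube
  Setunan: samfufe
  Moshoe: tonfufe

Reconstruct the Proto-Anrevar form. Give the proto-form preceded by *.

Position 6: Anrevic has b, Setunan has f, Moshoe has f. Taking the neighbouring segments as reconstructed: Anrevic b could go back to *p or *b; Setunan f could go back to *p or *f; Moshoe f could go back to *p or *f — the one source consistent with every daughter is *p.
Position 3: Anrevic has m, Setunan has m, Moshoe has n. Moshoe preserves n here (none of its changes turn any other segment into n), so the proto-segment is *n.
Position 2: Anrevic has a, Setunan has a, Moshoe has o. Anrevic preserves a here (none of its changes turn any other segment into a), so the proto-segment is *a.
This points to *tanfupe. Verify forward in each daughter:
Anrevic: *tanfupe > tamfupe > tamfube  (by nasal place assimilation, intervocalic voicing)
Setunan: *tanfupe
  tanfupe → tamfupe   [nasal place assimilation]
  tamfupe → tamfufe   [unconditioned shift]
  tamfufe → samfufe   [unconditioned shift]
  giving Setunan samfufe.
Moshoe: *tanfupe
  tanfupe → tanfufe   [unconditioned shift]
  tanfufe → tonfufe   [vowel merger]
  giving Moshoe tonfufe.
No other proto-form is consistent with every reflex, so the reconstruction is *tanfupe.

*tanfupe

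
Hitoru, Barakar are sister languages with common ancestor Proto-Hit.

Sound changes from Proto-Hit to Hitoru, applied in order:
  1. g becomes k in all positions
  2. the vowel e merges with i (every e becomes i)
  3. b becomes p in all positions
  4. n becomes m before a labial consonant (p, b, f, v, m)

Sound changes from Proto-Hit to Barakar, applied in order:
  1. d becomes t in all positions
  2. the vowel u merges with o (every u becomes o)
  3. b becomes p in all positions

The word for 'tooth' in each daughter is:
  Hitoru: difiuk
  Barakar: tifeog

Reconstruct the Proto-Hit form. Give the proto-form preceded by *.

Position 5: Hitoru has u, Barakar has o. Hitoru preserves u here (none of its changes turn any other segment into u), so the proto-segment is *u.
Position 1: Hitoru has d, Barakar has t. Hitoru preserves d here (none of its changes turn any other segment into d), so the proto-segment is *d.
Continuing position by position gives *difeug; check it forward:
Hitoru: *difeug > difeuk > difiuk  (by unconditioned shift, vowel merger)
Barakar: *difeug > tifeug > tifeog  (by unconditioned shift, vowel merger)
No other proto-form is consistent with every reflex, so the reconstruction is *difeug.

*difeug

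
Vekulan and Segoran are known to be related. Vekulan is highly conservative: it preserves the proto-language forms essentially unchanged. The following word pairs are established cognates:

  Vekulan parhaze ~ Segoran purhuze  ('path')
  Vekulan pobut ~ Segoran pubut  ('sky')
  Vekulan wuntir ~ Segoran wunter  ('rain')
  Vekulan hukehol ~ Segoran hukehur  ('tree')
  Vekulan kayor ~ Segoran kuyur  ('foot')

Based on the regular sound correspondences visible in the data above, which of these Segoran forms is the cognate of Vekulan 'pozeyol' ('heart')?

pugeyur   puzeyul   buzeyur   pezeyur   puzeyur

puzeyur

hukehol ~ hukehur — Vekulan o corresponds to Segoran u after a consonant, before a consonant other than r, m, n, p, b, f, v.
hukehol ~ hukehur — Vekulan l corresponds to Segoran r word-finally.
Applying these to Vekulan 'pozeyol':
  pozeyol → puzeyol   (o→u after a consonant, before a consonant other than r, m, n, p, b, f, v)
  puzeyol → puzeyul   (o→u after a consonant, before a consonant other than r, m, n, p, b, f, v)
  puzeyul → puzeyur   (l→r word-finally)
So the Segoran cognate is 'puzeyur'.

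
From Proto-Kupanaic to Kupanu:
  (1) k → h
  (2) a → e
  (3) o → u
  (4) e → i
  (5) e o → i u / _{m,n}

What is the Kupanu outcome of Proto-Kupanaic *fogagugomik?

Kupanu: *fogagugomik
  fogagugomik → fogagugomih   [unconditioned shift]
  fogagugomih → fogegugomih   [vowel merger]
  fogegugomih → fugegugumih   [vowel merger]
  fugegugumih → fugigugumih   [vowel merger]
  fugigugumih (rule 5 does not apply)
  giving Kupanu fugigugumih.

fugigugumih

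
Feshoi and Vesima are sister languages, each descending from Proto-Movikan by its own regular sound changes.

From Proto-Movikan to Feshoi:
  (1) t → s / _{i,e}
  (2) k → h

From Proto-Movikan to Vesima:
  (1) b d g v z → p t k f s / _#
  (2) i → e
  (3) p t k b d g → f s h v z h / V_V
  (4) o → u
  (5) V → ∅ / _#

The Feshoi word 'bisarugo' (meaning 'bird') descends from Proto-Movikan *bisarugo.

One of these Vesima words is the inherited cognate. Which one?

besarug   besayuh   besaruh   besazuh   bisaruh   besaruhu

Vesima: *bisarugo > besarugo > besaruho > besaruhu > besaruh  (by vowel merger, intervocalic lenition, vowel merger, apocope)

besaruh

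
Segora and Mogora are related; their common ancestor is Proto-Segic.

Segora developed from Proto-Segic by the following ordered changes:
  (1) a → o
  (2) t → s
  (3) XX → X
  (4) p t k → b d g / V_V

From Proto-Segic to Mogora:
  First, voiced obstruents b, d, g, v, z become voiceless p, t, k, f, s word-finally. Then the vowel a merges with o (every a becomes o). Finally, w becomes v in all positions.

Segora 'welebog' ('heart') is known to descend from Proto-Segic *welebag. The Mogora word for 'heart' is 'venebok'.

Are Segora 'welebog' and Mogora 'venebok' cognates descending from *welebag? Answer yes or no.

no

Derive the expected Mogora reflex of *welebag:
Mogora: start from *welebag.
  rule 1 (final devoicing): welebag → welebak
  rule 2 (vowel merger): welebak → welebok
  rule 3 (unconditioned shift): welebok → velebok
  ⇒ Mogora velebok
The regular Mogora reflex would be 'velebok', but the attested form is 'venebok'. The correspondence is irregular, so they are not cognates (the Mogora form has a different source).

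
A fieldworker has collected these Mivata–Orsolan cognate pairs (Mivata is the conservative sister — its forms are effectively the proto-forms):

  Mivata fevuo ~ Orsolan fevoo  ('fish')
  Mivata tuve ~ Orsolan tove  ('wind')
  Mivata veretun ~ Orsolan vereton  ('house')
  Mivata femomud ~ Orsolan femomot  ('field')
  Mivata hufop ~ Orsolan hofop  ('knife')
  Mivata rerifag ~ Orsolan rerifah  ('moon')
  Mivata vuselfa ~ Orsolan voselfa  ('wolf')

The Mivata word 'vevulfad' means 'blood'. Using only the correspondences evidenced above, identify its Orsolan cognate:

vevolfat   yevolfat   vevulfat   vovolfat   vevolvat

vevolfat

femomud ~ femomot, vuselfa ~ voselfa — Mivata u corresponds to Orsolan o after a consonant, before a consonant other than r, m, n, p, b, f, v.
femomud ~ femomot — Mivata d corresponds to Orsolan t word-finally.
Applying these to Mivata 'vevulfad':
  vevulfad → vevolfad   (u→o after a consonant, before a consonant other than r, m, n, p, b, f, v)
  vevolfad → vevolfat   (d→t word-finally)
So the Orsolan cognate is 'vevolfat'.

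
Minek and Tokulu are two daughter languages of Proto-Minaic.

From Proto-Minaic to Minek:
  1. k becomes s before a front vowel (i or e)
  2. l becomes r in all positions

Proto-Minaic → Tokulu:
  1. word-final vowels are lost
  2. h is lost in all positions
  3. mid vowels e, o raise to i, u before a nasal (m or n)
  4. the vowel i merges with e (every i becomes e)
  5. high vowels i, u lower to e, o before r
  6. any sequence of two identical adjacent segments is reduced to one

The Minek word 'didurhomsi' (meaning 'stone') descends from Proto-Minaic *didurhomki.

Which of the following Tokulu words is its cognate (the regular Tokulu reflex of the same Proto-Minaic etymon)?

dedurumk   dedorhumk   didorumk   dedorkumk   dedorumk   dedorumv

Tokulu: *didurhomki > didurhomk > diduromk > didurumk > dedurumk > dedorumk  (by apocope, h-loss, pre-nasal raising, vowel merger, pre-rhotic lowering)
Among the options, 'dedorumk' alone shows every Tokulu change applied in order.

dedorumk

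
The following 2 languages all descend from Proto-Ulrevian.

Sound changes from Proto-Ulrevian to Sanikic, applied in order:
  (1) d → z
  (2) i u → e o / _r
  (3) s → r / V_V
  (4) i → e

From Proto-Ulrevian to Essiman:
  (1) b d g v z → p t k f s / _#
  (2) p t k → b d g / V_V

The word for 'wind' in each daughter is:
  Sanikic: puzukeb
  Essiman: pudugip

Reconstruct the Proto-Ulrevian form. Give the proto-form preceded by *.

Position 6: Sanikic has e, Essiman has i. Essiman preserves i here (none of its changes turn any other segment into i), so the proto-segment is *i.
Position 3: Sanikic has z, Essiman has d. Taking the neighbouring segments as reconstructed: Sanikic z could go back to *d or *z; Essiman d could go back to *t or *d — the one source consistent with every daughter is *d.
Position 7: Sanikic has b, Essiman has p. Sanikic preserves b here (none of its changes turn any other segment into b), so the proto-segment is *b.
Verify the candidate proto-form against each daughter:
Sanikic: *pudukib
  pudukib → puzukib   [unconditioned shift]
  puzukib (rule 2 does not apply)
  puzukib (rule 3 does not apply)
  puzukib → puzukeb   [vowel merger]
  giving Sanikic puzukeb.
Essiman: *pudukib
  pudukib → pudukip   [final devoicing]
  pudukip → pudugip   [intervocalic voicing]
  giving Essiman pudugip.
No other proto-form is consistent with every reflex, so the reconstruction is *pudukib.

*pudukib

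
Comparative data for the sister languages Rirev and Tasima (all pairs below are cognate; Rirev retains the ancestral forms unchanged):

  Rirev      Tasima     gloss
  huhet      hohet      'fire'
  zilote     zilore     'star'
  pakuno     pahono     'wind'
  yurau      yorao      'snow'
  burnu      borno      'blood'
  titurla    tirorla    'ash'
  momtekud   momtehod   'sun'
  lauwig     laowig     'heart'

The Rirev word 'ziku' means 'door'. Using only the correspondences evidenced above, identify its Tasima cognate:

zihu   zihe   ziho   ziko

pakuno ~ pahono, momtekud ~ momtehod — Rirev k corresponds to Tasima h between vowels (before a back vowel).
burnu ~ borno — Rirev u corresponds to Tasima o word-finally.
Applying these to Rirev 'ziku':
  ziku → zihu   (k→h between vowels (before a back vowel))
  zihu → ziho   (u→o word-finally)
So the Tasima cognate is 'ziho'.

ziho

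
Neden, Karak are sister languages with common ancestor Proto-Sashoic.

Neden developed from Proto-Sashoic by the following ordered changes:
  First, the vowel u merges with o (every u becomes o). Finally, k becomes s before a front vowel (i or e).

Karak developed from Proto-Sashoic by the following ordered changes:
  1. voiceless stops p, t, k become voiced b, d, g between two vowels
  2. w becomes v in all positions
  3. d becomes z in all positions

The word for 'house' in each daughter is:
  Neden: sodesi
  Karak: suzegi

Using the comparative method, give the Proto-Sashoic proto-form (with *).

*sudeki

Position 3: Neden has d, Karak has z. Neden preserves d here (none of its changes turn any other segment into d), so the proto-segment is *d.
Position 2: Neden has o, Karak has u. Karak preserves u here (none of its changes turn any other segment into u), so the proto-segment is *u.
This points to *sudeki. Verify forward in each daughter:
Neden: start from *sudeki.
  rule 1 (vowel merger): sudeki → sodeki
  rule 2 (palatalisation): sodeki → sodesi
  ⇒ Neden sodesi
Karak: start from *sudeki.
  rule 1 (intervocalic voicing): sudeki → sudegi
  rule 2: no change — sudegi
  rule 3 (unconditioned shift): sudegi → suzegi
  ⇒ Karak suzegi
No other proto-form is consistent with every reflex, so the reconstruction is *sudeki.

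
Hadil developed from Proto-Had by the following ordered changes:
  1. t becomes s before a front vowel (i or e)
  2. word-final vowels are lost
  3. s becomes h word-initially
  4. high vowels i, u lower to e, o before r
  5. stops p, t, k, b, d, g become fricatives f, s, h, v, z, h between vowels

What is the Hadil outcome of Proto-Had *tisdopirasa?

hisdoferas

Hadil: *tisdopirasa
  tisdopirasa → sisdopirasa   [palatalisation]
  sisdopirasa → sisdopiras   [apocope]
  sisdopiras → hisdopiras   [debuccalisation]
  hisdopiras → hisdoperas   [pre-rhotic lowering]
  hisdoperas → hisdoferas   [intervocalic lenition]
  giving Hadil hisdoferas.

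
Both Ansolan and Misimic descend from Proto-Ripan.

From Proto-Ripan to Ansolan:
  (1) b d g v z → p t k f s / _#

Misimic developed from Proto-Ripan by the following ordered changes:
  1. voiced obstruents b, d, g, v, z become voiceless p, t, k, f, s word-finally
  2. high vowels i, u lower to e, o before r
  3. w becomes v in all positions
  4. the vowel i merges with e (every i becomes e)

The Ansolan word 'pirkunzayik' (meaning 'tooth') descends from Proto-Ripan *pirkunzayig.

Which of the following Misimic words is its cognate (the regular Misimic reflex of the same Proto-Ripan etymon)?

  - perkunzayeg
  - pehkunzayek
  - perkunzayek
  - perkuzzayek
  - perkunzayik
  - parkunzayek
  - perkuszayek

perkunzayek

Misimic: *pirkunzayig
  pirkunzayig → pirkunzayik   [final devoicing]
  pirkunzayik → perkunzayik   [pre-rhotic lowering]
  perkunzayik (rule 3 does not apply)
  perkunzayik → perkunzayek   [vowel merger]
  giving Misimic perkunzayek.
Only 'perkunzayek' matches the regular Misimic development of *pirkunzayig.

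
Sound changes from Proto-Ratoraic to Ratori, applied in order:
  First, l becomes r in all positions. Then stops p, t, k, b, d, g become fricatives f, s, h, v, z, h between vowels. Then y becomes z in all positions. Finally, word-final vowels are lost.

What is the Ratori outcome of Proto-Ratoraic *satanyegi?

Ratori: *satanyegi
  satanyegi (rule 1 does not apply)
  satanyegi → sasanyehi   [intervocalic lenition]
  sasanyehi → sasanzehi   [unconditioned shift]
  sasanzehi → sasanzeh   [apocope]
  giving Ratori sasanzeh.

sasanzeh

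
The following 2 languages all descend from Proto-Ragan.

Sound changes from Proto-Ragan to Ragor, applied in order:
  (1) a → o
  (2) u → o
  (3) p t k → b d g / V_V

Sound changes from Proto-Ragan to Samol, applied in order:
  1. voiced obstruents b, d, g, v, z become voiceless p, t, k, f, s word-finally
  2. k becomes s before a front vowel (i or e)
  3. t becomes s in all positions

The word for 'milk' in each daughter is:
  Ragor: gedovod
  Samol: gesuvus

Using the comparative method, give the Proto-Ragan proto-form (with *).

*getuvud

Position 4: Ragor has o, Samol has u. Samol preserves u here (none of its changes turn any other segment into u), so the proto-segment is *u.
Position 3: Ragor has d, Samol has s. Taking the neighbouring segments as reconstructed: Ragor d could go back to *t or *d; Samol s could go back to *t or *s — the one source consistent with every daughter is *t.
Verify the candidate proto-form against each daughter:
Ragor: *getuvud > getovod > gedovod  (by vowel merger, intervocalic voicing)
Samol: start from *getuvud.
  rule 1 (final devoicing): getuvud → getuvut
  rule 2: no change — getuvut
  rule 3 (unconditioned shift): getuvut → gesuvus
  ⇒ Samol gesuvus
Only *getuvud yields all of Ragor gedovod, Samol gesuvus.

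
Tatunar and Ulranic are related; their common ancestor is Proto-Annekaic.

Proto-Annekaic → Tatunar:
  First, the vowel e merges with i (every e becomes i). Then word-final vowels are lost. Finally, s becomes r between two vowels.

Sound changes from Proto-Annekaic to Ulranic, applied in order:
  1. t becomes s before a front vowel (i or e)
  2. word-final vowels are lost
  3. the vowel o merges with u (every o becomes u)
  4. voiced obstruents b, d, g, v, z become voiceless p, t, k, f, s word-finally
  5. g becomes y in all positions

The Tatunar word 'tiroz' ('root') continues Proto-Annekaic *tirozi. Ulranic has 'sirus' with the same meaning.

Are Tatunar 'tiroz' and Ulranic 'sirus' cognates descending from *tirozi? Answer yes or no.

yes

Derive the expected Ulranic reflex of *tirozi:
Ulranic: *tirozi
  tirozi → sirozi   [palatalisation]
  sirozi → siroz   [apocope]
  siroz → siruz   [vowel merger]
  siruz → sirus   [final devoicing]
  sirus (rule 5 does not apply)
  giving Ulranic sirus.
Ulranic 'sirus' matches the regular reflex exactly, so the pair is cognate.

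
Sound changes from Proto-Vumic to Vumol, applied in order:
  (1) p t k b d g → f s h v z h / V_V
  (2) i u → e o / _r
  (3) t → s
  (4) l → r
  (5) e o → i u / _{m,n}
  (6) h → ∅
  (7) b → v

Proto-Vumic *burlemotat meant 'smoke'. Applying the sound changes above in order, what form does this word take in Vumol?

Vumol: *burlemotat > burlemosat > borlemosat > borlemosas > borremosas > borrimosas > vorrimosas  (by intervocalic lenition, pre-rhotic lowering, unconditioned shift, unconditioned shift, pre-nasal raising, unconditioned shift)

vorrimosas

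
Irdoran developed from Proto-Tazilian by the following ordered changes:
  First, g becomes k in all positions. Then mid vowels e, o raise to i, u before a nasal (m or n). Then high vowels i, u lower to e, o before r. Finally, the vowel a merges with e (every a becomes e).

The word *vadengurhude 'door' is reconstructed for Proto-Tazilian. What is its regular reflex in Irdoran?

vedinkorhude

Irdoran: *vadengurhude
  vadengurhude → vadenkurhude   [unconditioned shift]
  vadenkurhude → vadinkurhude   [pre-nasal raising]
  vadinkurhude → vadinkorhude   [pre-rhotic lowering]
  vadinkorhude → vedinkorhude   [vowel merger]
  giving Irdoran vedinkorhude.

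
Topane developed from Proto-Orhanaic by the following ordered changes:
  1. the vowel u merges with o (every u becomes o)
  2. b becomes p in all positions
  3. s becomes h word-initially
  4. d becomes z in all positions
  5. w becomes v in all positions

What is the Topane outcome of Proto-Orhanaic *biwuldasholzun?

Topane: *biwuldasholzun > biwoldasholzon > piwoldasholzon > piwolzasholzon > pivolzasholzon  (by vowel merger, unconditioned shift, unconditioned shift, unconditioned shift)

pivolzasholzon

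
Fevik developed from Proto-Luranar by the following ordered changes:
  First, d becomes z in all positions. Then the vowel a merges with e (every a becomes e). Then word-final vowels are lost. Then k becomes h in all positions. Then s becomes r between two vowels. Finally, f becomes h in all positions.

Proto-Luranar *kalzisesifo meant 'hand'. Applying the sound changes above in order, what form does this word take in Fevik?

Fevik: *kalzisesifo > kelzisesifo > kelzisesif > helzisesif > helzirerif > helzirerih  (by vowel merger, apocope, unconditioned shift, rhotacism, unconditioned shift)

helzirerih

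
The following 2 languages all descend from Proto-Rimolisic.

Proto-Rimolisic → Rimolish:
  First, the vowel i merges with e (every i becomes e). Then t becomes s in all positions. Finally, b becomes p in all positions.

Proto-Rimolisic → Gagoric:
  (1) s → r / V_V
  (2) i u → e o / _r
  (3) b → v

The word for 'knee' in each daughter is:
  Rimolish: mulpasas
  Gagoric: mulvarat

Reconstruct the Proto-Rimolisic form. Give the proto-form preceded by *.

*mulbasat

Position 6: Rimolish has s, Gagoric has r. Taking the neighbouring segments as reconstructed: Rimolish s could go back to *t or *s; Gagoric r could go back to *s or *r — the one source consistent with every daughter is *s.
Position 4: Rimolish has p, Gagoric has v. Taking the neighbouring segments as reconstructed: Rimolish p could go back to *p or *b; Gagoric v could go back to *b or *v — the one source consistent with every daughter is *b.
Position 8: Rimolish has s, Gagoric has t. Gagoric preserves t here (none of its changes turn any other segment into t), so the proto-segment is *t.
This points to *mulbasat. Verify forward in each daughter:
Rimolish: *mulbasat > mulbasas > mulpasas  (by unconditioned shift, unconditioned shift)
Gagoric: *mulbasat
  mulbasat → mulbarat   [rhotacism]
  mulbarat (rule 2 does not apply)
  mulbarat → mulvarat   [unconditioned shift]
  giving Gagoric mulvarat.
No other proto-form is consistent with every reflex, so the reconstruction is *mulbasat.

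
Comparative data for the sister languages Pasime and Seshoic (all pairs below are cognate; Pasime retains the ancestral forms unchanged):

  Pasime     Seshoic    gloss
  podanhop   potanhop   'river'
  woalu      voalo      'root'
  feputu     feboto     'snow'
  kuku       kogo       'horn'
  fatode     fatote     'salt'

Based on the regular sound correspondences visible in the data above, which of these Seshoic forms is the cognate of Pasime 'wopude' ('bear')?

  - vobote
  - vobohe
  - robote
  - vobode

woalu ~ voalo — Pasime w corresponds to Seshoic v word-initially before a back vowel.
feputu ~ feboto — Pasime p corresponds to Seshoic b between vowels (before a back vowel).
feputu ~ feboto, kuku ~ kogo — Pasime u corresponds to Seshoic o after a consonant, before a consonant other than r, m, n, p, b, f, v.
fatode ~ fatote — Pasime d corresponds to Seshoic t between vowels (before a front vowel).
Applying these to Pasime 'wopude':
  wopude → vopude   (w→v word-initially before a back vowel)
  vopude → vobude   (p→b between vowels (before a back vowel))
  vobude → vobode   (u→o after a consonant, before a consonant other than r, m, n, p, b, f, v)
  vobode → vobote   (d→t between vowels (before a front vowel))
So the Seshoic cognate is 'vobote'.

vobote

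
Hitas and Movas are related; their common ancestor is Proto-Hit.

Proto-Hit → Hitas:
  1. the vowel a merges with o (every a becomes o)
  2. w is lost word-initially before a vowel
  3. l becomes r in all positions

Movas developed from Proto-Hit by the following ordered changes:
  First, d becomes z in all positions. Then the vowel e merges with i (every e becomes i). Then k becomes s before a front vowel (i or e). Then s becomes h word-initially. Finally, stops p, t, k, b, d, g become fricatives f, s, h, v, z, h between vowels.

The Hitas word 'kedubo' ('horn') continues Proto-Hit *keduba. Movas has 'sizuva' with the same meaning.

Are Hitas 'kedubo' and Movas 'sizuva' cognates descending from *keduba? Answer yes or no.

Derive the expected Movas reflex of *keduba:
Movas: *keduba
  keduba → kezuba   [unconditioned shift]
  kezuba → kizuba   [vowel merger]
  kizuba → sizuba   [palatalisation]
  sizuba → hizuba   [debuccalisation]
  hizuba → hizuva   [intervocalic lenition]
  giving Movas hizuva.
The regular Movas reflex would be 'hizuva', but the attested form is 'sizuva'. The correspondence is irregular, so they are not cognates (the Movas form has a different source).

no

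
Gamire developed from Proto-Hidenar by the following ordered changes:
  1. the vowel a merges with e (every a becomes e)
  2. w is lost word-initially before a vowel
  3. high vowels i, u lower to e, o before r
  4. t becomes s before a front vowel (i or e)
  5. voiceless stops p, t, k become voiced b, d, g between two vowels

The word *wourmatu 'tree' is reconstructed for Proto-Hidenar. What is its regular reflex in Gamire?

oormedu

Gamire: *wourmatu > wourmetu > ourmetu > oormetu > oormedu  (by vowel merger, glide loss, pre-rhotic lowering, intervocalic voicing)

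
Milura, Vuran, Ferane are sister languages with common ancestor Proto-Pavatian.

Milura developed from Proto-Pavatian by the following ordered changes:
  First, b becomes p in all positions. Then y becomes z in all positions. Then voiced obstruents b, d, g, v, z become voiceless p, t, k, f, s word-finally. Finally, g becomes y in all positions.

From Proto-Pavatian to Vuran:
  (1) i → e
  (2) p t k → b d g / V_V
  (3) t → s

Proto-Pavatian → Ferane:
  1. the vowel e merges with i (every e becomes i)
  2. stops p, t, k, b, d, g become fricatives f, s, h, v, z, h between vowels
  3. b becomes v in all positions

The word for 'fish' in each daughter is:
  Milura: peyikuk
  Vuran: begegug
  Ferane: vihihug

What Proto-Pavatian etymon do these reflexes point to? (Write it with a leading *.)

Position 2: Milura has e, Vuran has e, Ferane has i. Milura preserves e here (none of its changes turn any other segment into e), so the proto-segment is *e.
Position 1: Milura has p, Vuran has b, Ferane has v. Taking the neighbouring segments as reconstructed: Milura p could go back to *p or *b; Vuran b can only go back to *b; Ferane v could go back to *b or *v — the one source consistent with every daughter is *b.
Verify the candidate proto-form against each daughter:
Milura: start from *begikug.
  rule 1 (unconditioned shift): begikug → pegikug
  rule 2: no change — pegikug
  rule 3 (final devoicing): pegikug → pegikuk
  rule 4 (unconditioned shift): pegikuk → peyikuk
  ⇒ Milura peyikuk
Vuran: *begikug
  begikug → begekug   [vowel merger]
  begekug → begegug   [intervocalic voicing]
  begegug (rule 3 does not apply)
  giving Vuran begegug.
Ferane: start from *begikug.
  rule 1 (vowel merger): begikug → bigikug
  rule 2 (intervocalic lenition): bigikug → bihihug
  rule 3 (unconditioned shift): bihihug → vihihug
  ⇒ Ferane vihihug
Only *begikug yields all of Milura peyikuk, Vuran begegug, Ferane vihihug.

*begikug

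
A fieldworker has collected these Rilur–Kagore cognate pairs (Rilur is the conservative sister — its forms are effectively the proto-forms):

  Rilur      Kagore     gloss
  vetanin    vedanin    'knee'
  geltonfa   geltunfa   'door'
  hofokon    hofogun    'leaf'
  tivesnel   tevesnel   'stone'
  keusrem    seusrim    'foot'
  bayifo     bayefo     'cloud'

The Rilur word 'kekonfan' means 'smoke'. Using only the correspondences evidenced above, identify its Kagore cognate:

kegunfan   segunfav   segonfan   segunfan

keusrem ~ seusrim — Rilur k corresponds to Kagore s word-initially before a front vowel.
hofokon ~ hofogun — Rilur k corresponds to Kagore g between vowels (before a back vowel).
geltonfa ~ geltunfa, hofokon ~ hofogun — Rilur o corresponds to Kagore u after a consonant, before a nasal.
Applying these to Rilur 'kekonfan':
  kekonfan → sekonfan   (k→s word-initially before a front vowel)
  sekonfan → segonfan   (k→g between vowels (before a back vowel))
  segonfan → segunfan   (o→u after a consonant, before a nasal)
So the Kagore cognate is 'segunfan'.

segunfan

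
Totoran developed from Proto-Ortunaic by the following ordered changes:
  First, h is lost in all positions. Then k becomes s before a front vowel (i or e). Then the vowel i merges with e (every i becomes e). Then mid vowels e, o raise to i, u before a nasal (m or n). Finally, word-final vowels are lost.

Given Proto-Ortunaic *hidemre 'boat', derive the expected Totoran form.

edimr

Totoran: *hidemre
  hidemre → idemre   [h-loss]
  idemre (rule 2 does not apply)
  idemre → edemre   [vowel merger]
  edemre → edimre   [pre-nasal raising]
  edimre → edimr   [apocope]
  giving Totoran edimr.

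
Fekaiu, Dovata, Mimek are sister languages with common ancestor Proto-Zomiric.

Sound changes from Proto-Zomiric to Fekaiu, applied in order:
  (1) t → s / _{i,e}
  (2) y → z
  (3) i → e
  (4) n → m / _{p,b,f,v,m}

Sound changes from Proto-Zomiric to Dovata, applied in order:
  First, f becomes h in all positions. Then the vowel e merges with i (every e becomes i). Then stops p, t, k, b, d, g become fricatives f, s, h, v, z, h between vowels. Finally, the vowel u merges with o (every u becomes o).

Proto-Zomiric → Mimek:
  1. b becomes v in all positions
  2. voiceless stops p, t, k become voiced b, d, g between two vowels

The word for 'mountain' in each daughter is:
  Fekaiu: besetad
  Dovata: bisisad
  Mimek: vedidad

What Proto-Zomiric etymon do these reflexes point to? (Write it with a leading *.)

Position 4: Fekaiu has e, Dovata has i, Mimek has i. Mimek preserves i here (none of its changes turn any other segment into i), so the proto-segment is *i.
Position 3: Fekaiu has s, Dovata has s, Mimek has d. Taking the neighbouring segments as reconstructed: Fekaiu s could go back to *t or *s; Dovata s could go back to *t or *s; Mimek d could go back to *t or *d — the one source consistent with every daughter is *t.
Verify the candidate proto-form against each daughter:
Fekaiu: *betitad > besitad > besetad  (by palatalisation, vowel merger)
Dovata: *betitad > bititad > bisisad  (by vowel merger, intervocalic lenition)
Mimek: *betitad > vetitad > vedidad  (by unconditioned shift, intervocalic voicing)
Only *betitad yields all of Fekaiu besetad, Dovata bisisad, Mimek vedidad.

*betitad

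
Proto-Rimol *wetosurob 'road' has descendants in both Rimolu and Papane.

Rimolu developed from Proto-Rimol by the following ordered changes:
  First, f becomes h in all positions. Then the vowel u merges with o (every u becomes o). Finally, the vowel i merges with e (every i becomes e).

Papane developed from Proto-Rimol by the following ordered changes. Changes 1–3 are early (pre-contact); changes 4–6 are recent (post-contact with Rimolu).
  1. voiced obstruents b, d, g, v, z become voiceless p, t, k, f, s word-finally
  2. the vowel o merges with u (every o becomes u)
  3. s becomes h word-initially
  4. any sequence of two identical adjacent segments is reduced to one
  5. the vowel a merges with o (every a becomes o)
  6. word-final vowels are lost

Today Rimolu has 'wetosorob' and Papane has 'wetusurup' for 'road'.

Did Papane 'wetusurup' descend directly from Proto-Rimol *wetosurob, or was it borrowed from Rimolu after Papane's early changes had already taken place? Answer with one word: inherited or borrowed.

inherited

If inherited, *wetosurob would pass through all of Papane's changes:
Papane: *wetosurob > wetosurop > wetusurup  (by final devoicing, vowel merger)
If borrowed from Rimolu 'wetosorob' after the early changes, it would undergo only the recent ones:
  rule 4 (degemination): no change (wetosorob)
  rule 5 (vowel merger): no change (wetosorob)
  rule 6 (apocope): no change (wetosorob)
  ⇒ as a loan: wetosorob
Papane 'wetusurup' matches the inherited outcome exactly, so it is an inherited cognate, not a loan.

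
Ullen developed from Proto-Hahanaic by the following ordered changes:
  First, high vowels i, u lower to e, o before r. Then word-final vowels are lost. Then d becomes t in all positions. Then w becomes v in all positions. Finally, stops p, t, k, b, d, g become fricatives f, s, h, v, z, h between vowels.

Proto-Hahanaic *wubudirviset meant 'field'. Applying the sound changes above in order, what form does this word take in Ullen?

Ullen: *wubudirviset > wubuderviset > wubuterviset > vubuterviset > vuvuserviset  (by pre-rhotic lowering, unconditioned shift, unconditioned shift, intervocalic lenition)

vuvuserviset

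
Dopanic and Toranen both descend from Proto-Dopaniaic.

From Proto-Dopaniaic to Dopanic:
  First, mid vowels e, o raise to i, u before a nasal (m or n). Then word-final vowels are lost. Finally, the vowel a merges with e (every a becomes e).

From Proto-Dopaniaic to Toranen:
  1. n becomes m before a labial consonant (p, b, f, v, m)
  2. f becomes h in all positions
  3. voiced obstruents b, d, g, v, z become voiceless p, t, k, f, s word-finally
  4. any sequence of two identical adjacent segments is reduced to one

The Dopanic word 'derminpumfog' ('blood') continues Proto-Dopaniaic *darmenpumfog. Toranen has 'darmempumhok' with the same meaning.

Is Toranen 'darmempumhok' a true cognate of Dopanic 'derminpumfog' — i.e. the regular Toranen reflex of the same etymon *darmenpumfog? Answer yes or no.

Derive the expected Toranen reflex of *darmenpumfog:
Toranen: *darmenpumfog
  darmenpumfog → darmempumfog   [nasal place assimilation]
  darmempumfog → darmempumhog   [unconditioned shift]
  darmempumhog → darmempumhok   [final devoicing]
  darmempumhok (rule 4 does not apply)
  giving Toranen darmempumhok.
Toranen 'darmempumhok' matches the regular reflex exactly, so the pair is cognate.

yes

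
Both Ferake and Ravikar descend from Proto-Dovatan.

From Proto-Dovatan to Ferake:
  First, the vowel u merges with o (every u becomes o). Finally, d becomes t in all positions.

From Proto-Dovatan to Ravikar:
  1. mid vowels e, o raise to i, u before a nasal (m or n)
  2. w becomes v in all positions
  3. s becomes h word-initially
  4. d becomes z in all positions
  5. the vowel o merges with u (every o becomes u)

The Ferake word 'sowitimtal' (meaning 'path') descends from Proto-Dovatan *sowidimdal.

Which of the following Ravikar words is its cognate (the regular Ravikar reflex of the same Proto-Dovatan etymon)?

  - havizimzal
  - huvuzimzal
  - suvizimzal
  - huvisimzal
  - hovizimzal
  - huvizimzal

huvizimzal

Ravikar: start from *sowidimdal.
  rule 1: no change — sowidimdal
  rule 2 (unconditioned shift): sowidimdal → sovidimdal
  rule 3 (debuccalisation): sovidimdal → hovidimdal
  rule 4 (unconditioned shift): hovidimdal → hovizimzal
  rule 5 (vowel merger): hovizimzal → huvizimzal
  ⇒ Ravikar huvizimzal
Among the options, 'huvizimzal' alone shows every Ravikar change applied in order.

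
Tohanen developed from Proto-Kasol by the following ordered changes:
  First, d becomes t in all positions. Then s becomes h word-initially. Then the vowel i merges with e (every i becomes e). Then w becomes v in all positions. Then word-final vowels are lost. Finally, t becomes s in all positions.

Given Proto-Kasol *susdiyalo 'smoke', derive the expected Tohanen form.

Tohanen: start from *susdiyalo.
  rule 1 (unconditioned shift): susdiyalo → sustiyalo
  rule 2 (debuccalisation): sustiyalo → hustiyalo
  rule 3 (vowel merger): hustiyalo → husteyalo
  rule 4: no change — husteyalo
  rule 5 (apocope): husteyalo → husteyal
  rule 6 (unconditioned shift): husteyal → husseyal
  ⇒ Tohanen husseyal

husseyal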